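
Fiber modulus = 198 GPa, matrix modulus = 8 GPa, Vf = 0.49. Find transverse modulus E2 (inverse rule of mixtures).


1/E2 = Vf/Ef + (1-Vf)/Em = 0.49/198 + 0.51/8
E2 = 15.1 GPa

15.1 GPa


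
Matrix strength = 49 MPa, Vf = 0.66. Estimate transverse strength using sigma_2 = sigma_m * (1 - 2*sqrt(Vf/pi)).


factor = 1 - 2*sqrt(0.66/pi) = 0.0833
sigma_2 = 49 * 0.0833 = 4.08 MPa

4.08 MPa


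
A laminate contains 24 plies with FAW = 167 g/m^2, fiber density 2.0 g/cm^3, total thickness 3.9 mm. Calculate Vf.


Vf = n * FAW / (rho_f * h * 1000) = 24 * 167 / (2.0 * 3.9 * 1000) = 0.5138

0.5138


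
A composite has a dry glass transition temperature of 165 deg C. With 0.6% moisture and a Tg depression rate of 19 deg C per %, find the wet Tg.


Tg_wet = Tg_dry - k*moisture = 165 - 19*0.6 = 153.6 deg C

153.6 deg C


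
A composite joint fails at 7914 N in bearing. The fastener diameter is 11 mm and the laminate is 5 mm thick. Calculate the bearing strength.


sigma_br = F/(d*h) = 7914/(11*5) = 143.9 MPa

143.9 MPa


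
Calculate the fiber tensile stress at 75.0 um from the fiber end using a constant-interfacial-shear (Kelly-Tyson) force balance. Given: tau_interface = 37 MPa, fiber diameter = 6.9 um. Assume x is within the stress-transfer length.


Force balance: sigma_f * (pi*d^2/4) = tau * (pi*d) * x  ->  sigma_f = 4 * tau * x / d
sigma_f = 4 * 37 * 75.0 / 6.9 = 1608.7 MPa

1608.7 MPa


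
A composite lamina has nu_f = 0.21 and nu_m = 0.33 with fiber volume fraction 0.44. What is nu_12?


nu_12 = nu_f*Vf + nu_m*(1-Vf) = 0.21*0.44 + 0.33*0.56 = 0.2772

0.2772


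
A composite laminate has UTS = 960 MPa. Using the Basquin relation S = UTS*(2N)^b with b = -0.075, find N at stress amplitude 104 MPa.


N = 0.5 * (S/UTS)^(1/b) = 0.5 * (104/960)^(1/-0.075) = 3.7052e+12 cycles

3.7052e+12 cycles


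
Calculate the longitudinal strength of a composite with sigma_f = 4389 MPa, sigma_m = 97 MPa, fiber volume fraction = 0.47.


sigma_1 = sigma_f*Vf + sigma_m*(1-Vf) = 4389*0.47 + 97*0.53 = 2114.2 MPa

2114.2 MPa


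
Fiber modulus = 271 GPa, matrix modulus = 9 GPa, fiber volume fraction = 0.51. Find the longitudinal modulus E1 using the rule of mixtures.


E1 = Ef*Vf + Em*(1-Vf) = 271*0.51 + 9*0.49 = 142.62 GPa

142.62 GPa


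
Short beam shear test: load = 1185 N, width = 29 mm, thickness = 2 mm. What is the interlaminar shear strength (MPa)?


ILSS = 3F/(4bh) = 3*1185/(4*29*2) = 15.32 MPa

15.32 MPa


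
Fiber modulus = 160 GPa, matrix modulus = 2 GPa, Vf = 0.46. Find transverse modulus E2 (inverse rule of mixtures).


1/E2 = Vf/Ef + (1-Vf)/Em = 0.46/160 + 0.54/2
E2 = 3.66 GPa

3.66 GPa


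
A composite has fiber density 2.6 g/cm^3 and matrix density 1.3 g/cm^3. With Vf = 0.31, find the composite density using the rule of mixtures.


rho_c = rho_f*Vf + rho_m*(1-Vf) = 2.6*0.31 + 1.3*0.69 = 1.703 g/cm^3

1.703 g/cm^3


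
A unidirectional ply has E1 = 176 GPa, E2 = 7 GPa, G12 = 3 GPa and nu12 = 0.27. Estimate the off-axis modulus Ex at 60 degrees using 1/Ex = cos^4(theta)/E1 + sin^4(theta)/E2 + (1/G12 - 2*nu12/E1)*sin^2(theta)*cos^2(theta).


cos^4(60) = 0.0625, sin^4(60) = 0.5625, sin^2(60)*cos^2(60) = 0.1875
1/G12 - 2*nu12/E1 = 1/3 - 2*0.27/176 = 0.330265 GPa^-1
1/Ex = 0.0625/176 + 0.5625/7 + 0.330265*0.1875 = 0.142637 GPa^-1
Ex = 7.01 GPa

7.01 GPa


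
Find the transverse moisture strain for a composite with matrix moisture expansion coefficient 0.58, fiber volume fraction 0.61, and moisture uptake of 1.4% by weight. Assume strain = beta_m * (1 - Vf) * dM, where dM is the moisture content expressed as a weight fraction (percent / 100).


dM = 1.4/100 = 0.014
strain = beta_m * (1-Vf) * dM = 0.58 * 0.39 * 0.014 = 0.0031668

0.0031668


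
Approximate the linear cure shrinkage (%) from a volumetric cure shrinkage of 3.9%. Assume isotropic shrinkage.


Linear shrinkage ≈ vol_shrink/3 = 3.9/3 = 1.3%

1.3%


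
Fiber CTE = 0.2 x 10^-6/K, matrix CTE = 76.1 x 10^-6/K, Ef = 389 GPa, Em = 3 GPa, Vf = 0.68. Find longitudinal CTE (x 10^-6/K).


E1 = Ef*Vf + Em*(1-Vf) = 265.48
alpha_1 = (alpha_f*Ef*Vf + alpha_m*Em*(1-Vf))/E1 = 0.47 x 10^-6/K

0.47 x 10^-6/K


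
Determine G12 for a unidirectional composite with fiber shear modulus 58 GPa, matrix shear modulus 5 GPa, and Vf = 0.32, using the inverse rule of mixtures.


1/G12 = Vf/Gf + (1-Vf)/Gm = 0.32/58 + 0.68/5
G12 = 7.07 GPa

7.07 GPa


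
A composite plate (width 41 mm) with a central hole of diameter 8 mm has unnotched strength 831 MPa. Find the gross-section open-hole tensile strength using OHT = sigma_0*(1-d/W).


OHT = sigma_0*(1-d/W) = 831*(1-8/41) = 668.9 MPa

668.9 MPa


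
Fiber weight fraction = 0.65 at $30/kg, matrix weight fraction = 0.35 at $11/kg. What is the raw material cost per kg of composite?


Cost = cost_f*Wf + cost_m*Wm = 30*0.65 + 11*0.35 = $23.35/kg

$23.35/kg


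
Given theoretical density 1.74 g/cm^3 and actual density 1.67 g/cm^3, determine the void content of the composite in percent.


Void% = (rho_theo - rho_actual)/rho_theo * 100 = (1.74 - 1.67)/1.74 * 100 = 4.02%

4.02%


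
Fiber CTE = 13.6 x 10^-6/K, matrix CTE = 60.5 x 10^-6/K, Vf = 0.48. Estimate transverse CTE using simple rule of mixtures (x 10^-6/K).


alpha_2 = alpha_f*Vf + alpha_m*(1-Vf) = 13.6*0.48 + 60.5*0.52 = 38.0 x 10^-6/K

38.0 x 10^-6/K


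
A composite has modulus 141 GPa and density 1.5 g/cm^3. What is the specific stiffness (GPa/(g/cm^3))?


Specific stiffness = E/rho = 141/1.5 = 94.0 GPa/(g/cm^3)

94.0 GPa/(g/cm^3)


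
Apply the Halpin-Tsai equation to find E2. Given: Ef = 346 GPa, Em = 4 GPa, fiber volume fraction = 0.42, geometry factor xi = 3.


eta = (Ef/Em - 1)/(Ef/Em + xi) = (86.5 - 1)/(86.5 + 3) = 0.9553
E2 = Em*(1+xi*eta*Vf)/(1-eta*Vf) = 14.72 GPa

14.72 GPa


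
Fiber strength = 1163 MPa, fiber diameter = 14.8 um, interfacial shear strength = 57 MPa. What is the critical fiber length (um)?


Lc = sigma_f * d / (2 * tau_i) = 1163 * 14.8 / (2 * 57) = 151.0 um

151.0 um


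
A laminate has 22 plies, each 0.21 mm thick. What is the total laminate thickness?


h = n * t_ply = 22 * 0.21 = 4.62 mm

4.62 mm


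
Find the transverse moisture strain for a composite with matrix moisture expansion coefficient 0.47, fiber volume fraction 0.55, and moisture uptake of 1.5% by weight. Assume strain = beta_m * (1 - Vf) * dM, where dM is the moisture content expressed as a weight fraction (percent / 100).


dM = 1.5/100 = 0.015
strain = beta_m * (1-Vf) * dM = 0.47 * 0.45 * 0.015 = 0.0031725

0.0031725


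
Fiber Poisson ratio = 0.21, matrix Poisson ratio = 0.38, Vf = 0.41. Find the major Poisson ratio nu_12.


nu_12 = nu_f*Vf + nu_m*(1-Vf) = 0.21*0.41 + 0.38*0.59 = 0.3103

0.3103


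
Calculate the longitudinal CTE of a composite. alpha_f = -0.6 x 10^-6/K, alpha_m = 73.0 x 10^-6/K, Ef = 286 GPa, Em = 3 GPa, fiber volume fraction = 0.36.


E1 = Ef*Vf + Em*(1-Vf) = 104.88
alpha_1 = (alpha_f*Ef*Vf + alpha_m*Em*(1-Vf))/E1 = 0.75 x 10^-6/K

0.75 x 10^-6/K


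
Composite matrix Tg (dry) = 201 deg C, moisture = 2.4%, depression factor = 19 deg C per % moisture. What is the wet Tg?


Tg_wet = Tg_dry - k*moisture = 201 - 19*2.4 = 155.4 deg C

155.4 deg C


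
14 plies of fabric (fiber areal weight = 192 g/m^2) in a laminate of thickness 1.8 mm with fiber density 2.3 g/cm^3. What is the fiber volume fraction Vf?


Vf = n * FAW / (rho_f * h * 1000) = 14 * 192 / (2.3 * 1.8 * 1000) = 0.6493

0.6493


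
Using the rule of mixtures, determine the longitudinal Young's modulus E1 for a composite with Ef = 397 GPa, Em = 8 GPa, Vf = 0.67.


E1 = Ef*Vf + Em*(1-Vf) = 397*0.67 + 8*0.33 = 268.63 GPa

268.63 GPa


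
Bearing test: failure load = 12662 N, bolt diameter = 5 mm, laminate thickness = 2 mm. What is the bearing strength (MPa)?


sigma_br = F/(d*h) = 12662/(5*2) = 1266.2 MPa

1266.2 MPa


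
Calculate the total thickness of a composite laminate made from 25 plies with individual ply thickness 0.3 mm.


h = n * t_ply = 25 * 0.3 = 7.5 mm

7.5 mm


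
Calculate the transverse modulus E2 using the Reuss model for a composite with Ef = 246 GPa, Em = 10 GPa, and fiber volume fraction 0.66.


1/E2 = Vf/Ef + (1-Vf)/Em = 0.66/246 + 0.34/10
E2 = 27.26 GPa

27.26 GPa


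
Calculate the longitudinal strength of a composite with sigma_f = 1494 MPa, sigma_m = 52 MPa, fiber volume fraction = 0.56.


sigma_1 = sigma_f*Vf + sigma_m*(1-Vf) = 1494*0.56 + 52*0.44 = 859.5 MPa

859.5 MPa


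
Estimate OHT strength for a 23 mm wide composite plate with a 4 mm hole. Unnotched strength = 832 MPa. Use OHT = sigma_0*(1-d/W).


OHT = sigma_0*(1-d/W) = 832*(1-4/23) = 687.3 MPa

687.3 MPa


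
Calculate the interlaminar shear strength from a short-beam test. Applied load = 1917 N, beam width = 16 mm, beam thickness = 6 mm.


ILSS = 3F/(4bh) = 3*1917/(4*16*6) = 14.98 MPa

14.98 MPa


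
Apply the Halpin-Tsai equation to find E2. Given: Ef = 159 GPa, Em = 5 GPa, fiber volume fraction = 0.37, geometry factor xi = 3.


eta = (Ef/Em - 1)/(Ef/Em + xi) = (31.8 - 1)/(31.8 + 3) = 0.8851
E2 = Em*(1+xi*eta*Vf)/(1-eta*Vf) = 14.74 GPa

14.74 GPa


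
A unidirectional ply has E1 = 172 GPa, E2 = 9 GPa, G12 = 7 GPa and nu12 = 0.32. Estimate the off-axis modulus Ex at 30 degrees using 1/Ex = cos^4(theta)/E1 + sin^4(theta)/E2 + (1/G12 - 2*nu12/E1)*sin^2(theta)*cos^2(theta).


cos^4(30) = 0.5625, sin^4(30) = 0.0625, sin^2(30)*cos^2(30) = 0.1875
1/G12 - 2*nu12/E1 = 1/7 - 2*0.32/172 = 0.139136 GPa^-1
1/Ex = 0.5625/172 + 0.0625/9 + 0.139136*0.1875 = 0.0363028 GPa^-1
Ex = 27.55 GPa

27.55 GPa


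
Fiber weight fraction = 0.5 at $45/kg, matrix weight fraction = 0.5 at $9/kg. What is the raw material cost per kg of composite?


Cost = cost_f*Wf + cost_m*Wm = 45*0.5 + 9*0.5 = $27.0/kg

$27.0/kg


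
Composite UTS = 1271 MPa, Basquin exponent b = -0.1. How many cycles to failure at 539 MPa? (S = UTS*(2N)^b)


N = 0.5 * (S/UTS)^(1/b) = 0.5 * (539/1271)^(1/-0.1) = 2657.8952 cycles

2657.8952 cycles


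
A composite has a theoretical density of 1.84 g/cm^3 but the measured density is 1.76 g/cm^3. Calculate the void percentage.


Void% = (rho_theo - rho_actual)/rho_theo * 100 = (1.84 - 1.76)/1.84 * 100 = 4.35%

4.35%


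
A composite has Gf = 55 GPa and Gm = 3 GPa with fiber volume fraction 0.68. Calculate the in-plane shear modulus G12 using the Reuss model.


1/G12 = Vf/Gf + (1-Vf)/Gm = 0.68/55 + 0.32/3
G12 = 8.4 GPa

8.4 GPa


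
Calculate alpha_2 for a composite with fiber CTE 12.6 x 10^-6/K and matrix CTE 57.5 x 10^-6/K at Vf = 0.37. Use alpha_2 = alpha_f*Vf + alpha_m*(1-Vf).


alpha_2 = alpha_f*Vf + alpha_m*(1-Vf) = 12.6*0.37 + 57.5*0.63 = 40.9 x 10^-6/K

40.9 x 10^-6/K


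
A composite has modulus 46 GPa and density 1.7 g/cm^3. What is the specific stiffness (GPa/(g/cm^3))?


Specific stiffness = E/rho = 46/1.7 = 27.1 GPa/(g/cm^3)

27.1 GPa/(g/cm^3)


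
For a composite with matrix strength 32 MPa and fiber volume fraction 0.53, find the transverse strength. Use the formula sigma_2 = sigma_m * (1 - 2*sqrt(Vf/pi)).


factor = 1 - 2*sqrt(0.53/pi) = 0.1785
sigma_2 = 32 * 0.1785 = 5.71 MPa

5.71 MPa


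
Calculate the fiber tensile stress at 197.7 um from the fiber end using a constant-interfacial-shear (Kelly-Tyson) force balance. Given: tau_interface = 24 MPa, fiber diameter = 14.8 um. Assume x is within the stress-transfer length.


Force balance: sigma_f * (pi*d^2/4) = tau * (pi*d) * x  ->  sigma_f = 4 * tau * x / d
sigma_f = 4 * 24 * 197.7 / 14.8 = 1282.4 MPa

1282.4 MPa


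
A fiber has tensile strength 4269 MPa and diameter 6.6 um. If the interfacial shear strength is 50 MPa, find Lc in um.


Lc = sigma_f * d / (2 * tau_i) = 4269 * 6.6 / (2 * 50) = 281.8 um

281.8 um


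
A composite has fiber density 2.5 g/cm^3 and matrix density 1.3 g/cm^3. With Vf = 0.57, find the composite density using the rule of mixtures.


rho_c = rho_f*Vf + rho_m*(1-Vf) = 2.5*0.57 + 1.3*0.43 = 1.984 g/cm^3

1.984 g/cm^3


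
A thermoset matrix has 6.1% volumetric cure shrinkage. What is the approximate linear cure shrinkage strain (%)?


Linear shrinkage ≈ vol_shrink/3 = 6.1/3 = 2.033%

2.033%


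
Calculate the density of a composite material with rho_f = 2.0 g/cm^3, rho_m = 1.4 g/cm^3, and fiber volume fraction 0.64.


rho_c = rho_f*Vf + rho_m*(1-Vf) = 2.0*0.64 + 1.4*0.36 = 1.784 g/cm^3

1.784 g/cm^3


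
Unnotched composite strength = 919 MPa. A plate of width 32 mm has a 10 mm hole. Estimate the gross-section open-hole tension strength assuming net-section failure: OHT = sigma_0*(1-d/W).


OHT = sigma_0*(1-d/W) = 919*(1-10/32) = 631.8 MPa

631.8 MPa


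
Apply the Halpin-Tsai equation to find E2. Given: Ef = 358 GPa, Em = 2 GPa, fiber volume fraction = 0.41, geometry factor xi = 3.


eta = (Ef/Em - 1)/(Ef/Em + xi) = (179.0 - 1)/(179.0 + 3) = 0.978
E2 = Em*(1+xi*eta*Vf)/(1-eta*Vf) = 7.36 GPa

7.36 GPa


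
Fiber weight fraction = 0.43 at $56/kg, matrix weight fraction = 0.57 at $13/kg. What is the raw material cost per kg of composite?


Cost = cost_f*Wf + cost_m*Wm = 56*0.43 + 13*0.57 = $31.49/kg

$31.49/kg


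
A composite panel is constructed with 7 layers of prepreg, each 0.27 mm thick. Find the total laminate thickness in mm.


h = n * t_ply = 7 * 0.27 = 1.89 mm

1.89 mm


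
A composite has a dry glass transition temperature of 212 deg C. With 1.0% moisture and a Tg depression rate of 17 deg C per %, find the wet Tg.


Tg_wet = Tg_dry - k*moisture = 212 - 17*1.0 = 195.0 deg C

195.0 deg C


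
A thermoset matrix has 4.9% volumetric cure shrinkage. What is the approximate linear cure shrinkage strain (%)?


Linear shrinkage ≈ vol_shrink/3 = 4.9/3 = 1.633%

1.633%


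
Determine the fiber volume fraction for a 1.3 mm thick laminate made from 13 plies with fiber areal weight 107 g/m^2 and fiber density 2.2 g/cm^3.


Vf = n * FAW / (rho_f * h * 1000) = 13 * 107 / (2.2 * 1.3 * 1000) = 0.4864

0.4864


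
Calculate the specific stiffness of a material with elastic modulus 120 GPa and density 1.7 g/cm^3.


Specific stiffness = E/rho = 120/1.7 = 70.6 GPa/(g/cm^3)

70.6 GPa/(g/cm^3)


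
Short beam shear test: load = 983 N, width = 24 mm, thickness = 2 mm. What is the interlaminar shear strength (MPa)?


ILSS = 3F/(4bh) = 3*983/(4*24*2) = 15.36 MPa

15.36 MPa


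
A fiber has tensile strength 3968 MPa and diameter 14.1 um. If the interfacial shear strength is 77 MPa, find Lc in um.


Lc = sigma_f * d / (2 * tau_i) = 3968 * 14.1 / (2 * 77) = 363.3 um

363.3 um


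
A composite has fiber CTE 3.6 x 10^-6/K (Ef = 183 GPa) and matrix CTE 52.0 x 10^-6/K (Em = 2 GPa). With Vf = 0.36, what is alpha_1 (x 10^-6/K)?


E1 = Ef*Vf + Em*(1-Vf) = 67.16
alpha_1 = (alpha_f*Ef*Vf + alpha_m*Em*(1-Vf))/E1 = 4.52 x 10^-6/K

4.52 x 10^-6/K


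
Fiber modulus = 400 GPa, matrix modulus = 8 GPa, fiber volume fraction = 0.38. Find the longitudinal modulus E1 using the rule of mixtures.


E1 = Ef*Vf + Em*(1-Vf) = 400*0.38 + 8*0.62 = 156.96 GPa

156.96 GPa


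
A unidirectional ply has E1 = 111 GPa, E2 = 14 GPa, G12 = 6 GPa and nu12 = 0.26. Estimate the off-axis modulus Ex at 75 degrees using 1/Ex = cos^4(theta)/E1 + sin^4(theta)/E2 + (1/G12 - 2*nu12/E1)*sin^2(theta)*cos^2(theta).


cos^4(75) = 0.004487, sin^4(75) = 0.870513, sin^2(75)*cos^2(75) = 0.0625
1/G12 - 2*nu12/E1 = 1/6 - 2*0.26/111 = 0.161982 GPa^-1
1/Ex = 0.004487/111 + 0.870513/14 + 0.161982*0.0625 = 0.0723438 GPa^-1
Ex = 13.82 GPa

13.82 GPa


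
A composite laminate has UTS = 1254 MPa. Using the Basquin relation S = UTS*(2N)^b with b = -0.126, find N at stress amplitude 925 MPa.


N = 0.5 * (S/UTS)^(1/b) = 0.5 * (925/1254)^(1/-0.126) = 5.5953 cycles

5.5953 cycles


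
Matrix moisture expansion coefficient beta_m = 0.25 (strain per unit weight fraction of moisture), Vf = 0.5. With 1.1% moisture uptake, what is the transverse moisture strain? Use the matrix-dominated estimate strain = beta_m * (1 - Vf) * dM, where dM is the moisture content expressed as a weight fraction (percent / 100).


dM = 1.1/100 = 0.011
strain = beta_m * (1-Vf) * dM = 0.25 * 0.5 * 0.011 = 0.001375

0.001375


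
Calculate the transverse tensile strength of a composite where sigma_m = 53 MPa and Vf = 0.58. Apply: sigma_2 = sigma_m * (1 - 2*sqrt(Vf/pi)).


factor = 1 - 2*sqrt(0.58/pi) = 0.1407
sigma_2 = 53 * 0.1407 = 7.45 MPa

7.45 MPa


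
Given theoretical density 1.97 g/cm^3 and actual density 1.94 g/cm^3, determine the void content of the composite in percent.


Void% = (rho_theo - rho_actual)/rho_theo * 100 = (1.97 - 1.94)/1.97 * 100 = 1.52%

1.52%


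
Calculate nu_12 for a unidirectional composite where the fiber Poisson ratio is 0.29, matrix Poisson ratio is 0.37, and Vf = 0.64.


nu_12 = nu_f*Vf + nu_m*(1-Vf) = 0.29*0.64 + 0.37*0.36 = 0.3188

0.3188


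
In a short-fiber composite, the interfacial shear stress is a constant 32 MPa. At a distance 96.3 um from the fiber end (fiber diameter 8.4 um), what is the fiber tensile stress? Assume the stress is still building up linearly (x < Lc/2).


Force balance: sigma_f * (pi*d^2/4) = tau * (pi*d) * x  ->  sigma_f = 4 * tau * x / d
sigma_f = 4 * 32 * 96.3 / 8.4 = 1467.4 MPa

1467.4 MPa


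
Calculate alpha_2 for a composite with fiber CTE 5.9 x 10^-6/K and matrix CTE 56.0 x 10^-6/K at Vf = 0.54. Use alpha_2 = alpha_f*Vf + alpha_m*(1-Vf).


alpha_2 = alpha_f*Vf + alpha_m*(1-Vf) = 5.9*0.54 + 56.0*0.46 = 28.9 x 10^-6/K

28.9 x 10^-6/K


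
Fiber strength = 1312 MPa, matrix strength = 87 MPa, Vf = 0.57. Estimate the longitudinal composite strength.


sigma_1 = sigma_f*Vf + sigma_m*(1-Vf) = 1312*0.57 + 87*0.43 = 785.3 MPa

785.3 MPa


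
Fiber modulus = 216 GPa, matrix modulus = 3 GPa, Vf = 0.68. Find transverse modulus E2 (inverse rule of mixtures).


1/E2 = Vf/Ef + (1-Vf)/Em = 0.68/216 + 0.32/3
E2 = 9.11 GPa

9.11 GPa


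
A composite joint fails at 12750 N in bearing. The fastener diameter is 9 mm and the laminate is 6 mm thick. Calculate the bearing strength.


sigma_br = F/(d*h) = 12750/(9*6) = 236.1 MPa

236.1 MPa


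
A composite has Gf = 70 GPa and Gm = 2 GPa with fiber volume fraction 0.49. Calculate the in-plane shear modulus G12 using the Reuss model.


1/G12 = Vf/Gf + (1-Vf)/Gm = 0.49/70 + 0.51/2
G12 = 3.82 GPa

3.82 GPa


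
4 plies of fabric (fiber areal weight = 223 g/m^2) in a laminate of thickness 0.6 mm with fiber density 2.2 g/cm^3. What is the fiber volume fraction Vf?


Vf = n * FAW / (rho_f * h * 1000) = 4 * 223 / (2.2 * 0.6 * 1000) = 0.6758

0.6758


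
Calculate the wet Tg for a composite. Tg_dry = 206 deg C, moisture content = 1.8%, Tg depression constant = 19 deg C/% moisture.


Tg_wet = Tg_dry - k*moisture = 206 - 19*1.8 = 171.8 deg C

171.8 deg C


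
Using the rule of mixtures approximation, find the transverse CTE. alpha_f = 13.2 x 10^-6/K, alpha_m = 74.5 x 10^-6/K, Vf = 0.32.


alpha_2 = alpha_f*Vf + alpha_m*(1-Vf) = 13.2*0.32 + 74.5*0.68 = 54.9 x 10^-6/K

54.9 x 10^-6/K


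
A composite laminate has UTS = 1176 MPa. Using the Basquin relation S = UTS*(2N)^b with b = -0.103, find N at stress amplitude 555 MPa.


N = 0.5 * (S/UTS)^(1/b) = 0.5 * (555/1176)^(1/-0.103) = 733.0416 cycles

733.0416 cycles


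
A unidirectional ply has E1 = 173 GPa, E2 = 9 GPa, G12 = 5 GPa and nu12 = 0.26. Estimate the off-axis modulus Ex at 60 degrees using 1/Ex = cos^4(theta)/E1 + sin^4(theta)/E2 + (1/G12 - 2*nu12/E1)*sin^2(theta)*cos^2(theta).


cos^4(60) = 0.0625, sin^4(60) = 0.5625, sin^2(60)*cos^2(60) = 0.1875
1/G12 - 2*nu12/E1 = 1/5 - 2*0.26/173 = 0.196994 GPa^-1
1/Ex = 0.0625/173 + 0.5625/9 + 0.196994*0.1875 = 0.0997977 GPa^-1
Ex = 10.02 GPa

10.02 GPa


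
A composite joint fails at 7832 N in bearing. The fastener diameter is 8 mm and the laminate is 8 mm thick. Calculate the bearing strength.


sigma_br = F/(d*h) = 7832/(8*8) = 122.4 MPa

122.4 MPa


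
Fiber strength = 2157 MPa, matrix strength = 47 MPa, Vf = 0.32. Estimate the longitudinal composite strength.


sigma_1 = sigma_f*Vf + sigma_m*(1-Vf) = 2157*0.32 + 47*0.68 = 722.2 MPa

722.2 MPa


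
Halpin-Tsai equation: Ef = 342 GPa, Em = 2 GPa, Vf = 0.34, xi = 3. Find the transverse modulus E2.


eta = (Ef/Em - 1)/(Ef/Em + xi) = (171.0 - 1)/(171.0 + 3) = 0.977
E2 = Em*(1+xi*eta*Vf)/(1-eta*Vf) = 5.98 GPa

5.98 GPa


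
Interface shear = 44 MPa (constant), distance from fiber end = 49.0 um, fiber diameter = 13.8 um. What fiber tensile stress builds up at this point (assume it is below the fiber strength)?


Force balance: sigma_f * (pi*d^2/4) = tau * (pi*d) * x  ->  sigma_f = 4 * tau * x / d
sigma_f = 4 * 44 * 49.0 / 13.8 = 624.9 MPa

624.9 MPa


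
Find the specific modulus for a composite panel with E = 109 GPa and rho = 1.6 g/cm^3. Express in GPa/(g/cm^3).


Specific stiffness = E/rho = 109/1.6 = 68.1 GPa/(g/cm^3)

68.1 GPa/(g/cm^3)


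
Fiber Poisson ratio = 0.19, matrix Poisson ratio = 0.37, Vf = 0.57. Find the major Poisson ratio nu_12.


nu_12 = nu_f*Vf + nu_m*(1-Vf) = 0.19*0.57 + 0.37*0.43 = 0.2674

0.2674


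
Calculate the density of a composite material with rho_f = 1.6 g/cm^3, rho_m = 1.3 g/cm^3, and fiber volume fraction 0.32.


rho_c = rho_f*Vf + rho_m*(1-Vf) = 1.6*0.32 + 1.3*0.68 = 1.396 g/cm^3

1.396 g/cm^3


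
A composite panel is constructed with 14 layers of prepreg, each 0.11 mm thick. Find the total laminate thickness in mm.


h = n * t_ply = 14 * 0.11 = 1.54 mm

1.54 mm


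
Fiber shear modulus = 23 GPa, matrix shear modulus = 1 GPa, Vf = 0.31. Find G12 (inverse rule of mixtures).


1/G12 = Vf/Gf + (1-Vf)/Gm = 0.31/23 + 0.69/1
G12 = 1.42 GPa

1.42 GPa


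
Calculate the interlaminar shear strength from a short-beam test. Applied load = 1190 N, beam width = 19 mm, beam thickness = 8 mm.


ILSS = 3F/(4bh) = 3*1190/(4*19*8) = 5.87 MPa

5.87 MPa


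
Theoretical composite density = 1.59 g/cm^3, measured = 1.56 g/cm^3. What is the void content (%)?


Void% = (rho_theo - rho_actual)/rho_theo * 100 = (1.59 - 1.56)/1.59 * 100 = 1.89%

1.89%


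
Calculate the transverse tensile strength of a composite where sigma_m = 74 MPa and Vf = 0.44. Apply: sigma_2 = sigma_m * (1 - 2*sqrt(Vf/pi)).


factor = 1 - 2*sqrt(0.44/pi) = 0.2515
sigma_2 = 74 * 0.2515 = 18.61 MPa

18.61 MPa


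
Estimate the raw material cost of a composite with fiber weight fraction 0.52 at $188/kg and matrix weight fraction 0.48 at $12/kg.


Cost = cost_f*Wf + cost_m*Wm = 188*0.52 + 12*0.48 = $103.52/kg

$103.52/kg


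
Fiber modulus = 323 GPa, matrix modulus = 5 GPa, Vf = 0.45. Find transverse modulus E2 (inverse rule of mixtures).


1/E2 = Vf/Ef + (1-Vf)/Em = 0.45/323 + 0.55/5
E2 = 8.98 GPa

8.98 GPa


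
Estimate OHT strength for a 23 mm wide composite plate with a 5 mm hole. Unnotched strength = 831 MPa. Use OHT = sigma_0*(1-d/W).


OHT = sigma_0*(1-d/W) = 831*(1-5/23) = 650.3 MPa

650.3 MPa


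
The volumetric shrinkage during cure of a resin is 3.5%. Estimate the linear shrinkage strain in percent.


Linear shrinkage ≈ vol_shrink/3 = 3.5/3 = 1.167%

1.167%


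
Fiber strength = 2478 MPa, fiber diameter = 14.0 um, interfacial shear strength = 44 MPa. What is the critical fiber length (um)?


Lc = sigma_f * d / (2 * tau_i) = 2478 * 14.0 / (2 * 44) = 394.2 um

394.2 um


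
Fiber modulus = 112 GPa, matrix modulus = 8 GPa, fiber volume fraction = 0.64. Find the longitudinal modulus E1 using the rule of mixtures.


E1 = Ef*Vf + Em*(1-Vf) = 112*0.64 + 8*0.36 = 74.56 GPa

74.56 GPa


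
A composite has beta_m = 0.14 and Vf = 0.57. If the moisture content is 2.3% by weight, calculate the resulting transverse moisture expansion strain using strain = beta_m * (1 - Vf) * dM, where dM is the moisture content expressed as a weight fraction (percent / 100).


dM = 2.3/100 = 0.023
strain = beta_m * (1-Vf) * dM = 0.14 * 0.43 * 0.023 = 0.0013846

0.0013846


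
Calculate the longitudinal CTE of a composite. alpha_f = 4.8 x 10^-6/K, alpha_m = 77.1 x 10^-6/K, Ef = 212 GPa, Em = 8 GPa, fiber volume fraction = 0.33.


E1 = Ef*Vf + Em*(1-Vf) = 75.32
alpha_1 = (alpha_f*Ef*Vf + alpha_m*Em*(1-Vf))/E1 = 9.95 x 10^-6/K

9.95 x 10^-6/K


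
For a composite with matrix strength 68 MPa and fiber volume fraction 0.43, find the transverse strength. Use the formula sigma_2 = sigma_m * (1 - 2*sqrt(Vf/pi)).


factor = 1 - 2*sqrt(0.43/pi) = 0.2601
sigma_2 = 68 * 0.2601 = 17.68 MPa

17.68 MPa


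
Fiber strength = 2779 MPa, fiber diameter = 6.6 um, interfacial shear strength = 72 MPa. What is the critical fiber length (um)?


Lc = sigma_f * d / (2 * tau_i) = 2779 * 6.6 / (2 * 72) = 127.4 um

127.4 um


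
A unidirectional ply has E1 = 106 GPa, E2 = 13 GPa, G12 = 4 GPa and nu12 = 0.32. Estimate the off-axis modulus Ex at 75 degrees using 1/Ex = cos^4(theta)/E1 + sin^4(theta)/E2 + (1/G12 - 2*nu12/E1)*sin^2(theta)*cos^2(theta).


cos^4(75) = 0.004487, sin^4(75) = 0.870513, sin^2(75)*cos^2(75) = 0.0625
1/G12 - 2*nu12/E1 = 1/4 - 2*0.32/106 = 0.243962 GPa^-1
1/Ex = 0.004487/106 + 0.870513/13 + 0.243962*0.0625 = 0.0822525 GPa^-1
Ex = 12.16 GPa

12.16 GPa


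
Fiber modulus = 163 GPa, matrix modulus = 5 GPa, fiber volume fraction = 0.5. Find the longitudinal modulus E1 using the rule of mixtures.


E1 = Ef*Vf + Em*(1-Vf) = 163*0.5 + 5*0.5 = 84.0 GPa

84.0 GPa


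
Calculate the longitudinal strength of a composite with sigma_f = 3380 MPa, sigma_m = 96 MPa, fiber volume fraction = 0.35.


sigma_1 = sigma_f*Vf + sigma_m*(1-Vf) = 3380*0.35 + 96*0.65 = 1245.4 MPa

1245.4 MPa


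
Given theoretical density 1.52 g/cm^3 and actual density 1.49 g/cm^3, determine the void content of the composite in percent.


Void% = (rho_theo - rho_actual)/rho_theo * 100 = (1.52 - 1.49)/1.52 * 100 = 1.97%

1.97%


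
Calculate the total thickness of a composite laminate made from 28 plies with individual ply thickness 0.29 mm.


h = n * t_ply = 28 * 0.29 = 8.12 mm

8.12 mm


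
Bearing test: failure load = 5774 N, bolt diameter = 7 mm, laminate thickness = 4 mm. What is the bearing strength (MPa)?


sigma_br = F/(d*h) = 5774/(7*4) = 206.2 MPa

206.2 MPa


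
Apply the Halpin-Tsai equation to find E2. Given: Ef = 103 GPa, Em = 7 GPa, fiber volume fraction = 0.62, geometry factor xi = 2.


eta = (Ef/Em - 1)/(Ef/Em + xi) = (14.7143 - 1)/(14.7143 + 2) = 0.8205
E2 = Em*(1+xi*eta*Vf)/(1-eta*Vf) = 28.75 GPa

28.75 GPa


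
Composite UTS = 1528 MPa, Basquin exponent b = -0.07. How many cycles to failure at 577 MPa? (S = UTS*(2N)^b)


N = 0.5 * (S/UTS)^(1/b) = 0.5 * (577/1528)^(1/-0.07) = 550906.2940 cycles

550906.2940 cycles


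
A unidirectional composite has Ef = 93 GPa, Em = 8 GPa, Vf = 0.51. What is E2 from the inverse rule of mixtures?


1/E2 = Vf/Ef + (1-Vf)/Em = 0.51/93 + 0.49/8
E2 = 14.98 GPa

14.98 GPa


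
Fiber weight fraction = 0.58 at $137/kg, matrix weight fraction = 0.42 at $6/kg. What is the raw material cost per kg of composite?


Cost = cost_f*Wf + cost_m*Wm = 137*0.58 + 6*0.42 = $81.98/kg

$81.98/kg


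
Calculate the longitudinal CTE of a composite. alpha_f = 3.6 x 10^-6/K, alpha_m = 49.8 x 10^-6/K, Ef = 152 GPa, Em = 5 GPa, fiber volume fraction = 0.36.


E1 = Ef*Vf + Em*(1-Vf) = 57.92
alpha_1 = (alpha_f*Ef*Vf + alpha_m*Em*(1-Vf))/E1 = 6.15 x 10^-6/K

6.15 x 10^-6/K


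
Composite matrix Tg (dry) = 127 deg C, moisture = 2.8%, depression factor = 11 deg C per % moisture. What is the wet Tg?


Tg_wet = Tg_dry - k*moisture = 127 - 11*2.8 = 96.2 deg C

96.2 deg C


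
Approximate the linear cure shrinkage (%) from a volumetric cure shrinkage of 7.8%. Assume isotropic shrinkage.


Linear shrinkage ≈ vol_shrink/3 = 7.8/3 = 2.6%

2.6%


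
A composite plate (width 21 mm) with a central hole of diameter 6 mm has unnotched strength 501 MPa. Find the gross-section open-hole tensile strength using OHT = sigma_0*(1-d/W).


OHT = sigma_0*(1-d/W) = 501*(1-6/21) = 357.9 MPa

357.9 MPa


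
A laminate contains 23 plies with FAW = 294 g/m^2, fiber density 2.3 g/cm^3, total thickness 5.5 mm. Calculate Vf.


Vf = n * FAW / (rho_f * h * 1000) = 23 * 294 / (2.3 * 5.5 * 1000) = 0.5345

0.5345


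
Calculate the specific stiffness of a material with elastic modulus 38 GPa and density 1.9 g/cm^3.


Specific stiffness = E/rho = 38/1.9 = 20.0 GPa/(g/cm^3)

20.0 GPa/(g/cm^3)


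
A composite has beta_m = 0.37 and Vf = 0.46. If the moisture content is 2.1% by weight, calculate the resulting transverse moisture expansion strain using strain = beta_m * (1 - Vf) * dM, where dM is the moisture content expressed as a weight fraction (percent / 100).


dM = 2.1/100 = 0.021
strain = beta_m * (1-Vf) * dM = 0.37 * 0.54 * 0.021 = 0.0041958

0.0041958


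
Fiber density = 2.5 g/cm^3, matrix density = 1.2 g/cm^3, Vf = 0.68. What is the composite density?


rho_c = rho_f*Vf + rho_m*(1-Vf) = 2.5*0.68 + 1.2*0.32 = 2.084 g/cm^3

2.084 g/cm^3


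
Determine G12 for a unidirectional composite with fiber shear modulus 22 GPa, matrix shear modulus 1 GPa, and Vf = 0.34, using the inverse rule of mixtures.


1/G12 = Vf/Gf + (1-Vf)/Gm = 0.34/22 + 0.66/1
G12 = 1.48 GPa

1.48 GPa


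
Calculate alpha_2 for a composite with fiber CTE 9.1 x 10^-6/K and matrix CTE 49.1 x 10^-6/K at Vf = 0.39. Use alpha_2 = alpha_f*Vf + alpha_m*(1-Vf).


alpha_2 = alpha_f*Vf + alpha_m*(1-Vf) = 9.1*0.39 + 49.1*0.61 = 33.5 x 10^-6/K

33.5 x 10^-6/K


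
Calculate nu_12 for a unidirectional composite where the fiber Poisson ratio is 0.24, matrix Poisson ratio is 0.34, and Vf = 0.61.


nu_12 = nu_f*Vf + nu_m*(1-Vf) = 0.24*0.61 + 0.34*0.39 = 0.279

0.279


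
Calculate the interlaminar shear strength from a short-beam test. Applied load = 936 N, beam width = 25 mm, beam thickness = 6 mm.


ILSS = 3F/(4bh) = 3*936/(4*25*6) = 4.68 MPa

4.68 MPa


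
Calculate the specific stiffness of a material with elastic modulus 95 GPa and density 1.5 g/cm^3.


Specific stiffness = E/rho = 95/1.5 = 63.3 GPa/(g/cm^3)

63.3 GPa/(g/cm^3)


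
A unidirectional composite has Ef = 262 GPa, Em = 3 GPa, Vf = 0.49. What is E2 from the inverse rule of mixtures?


1/E2 = Vf/Ef + (1-Vf)/Em = 0.49/262 + 0.51/3
E2 = 5.82 GPa

5.82 GPa


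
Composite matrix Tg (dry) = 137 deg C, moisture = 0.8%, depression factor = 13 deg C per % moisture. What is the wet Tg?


Tg_wet = Tg_dry - k*moisture = 137 - 13*0.8 = 126.6 deg C

126.6 deg C


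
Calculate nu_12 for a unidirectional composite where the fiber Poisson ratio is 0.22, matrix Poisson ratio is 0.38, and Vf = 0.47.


nu_12 = nu_f*Vf + nu_m*(1-Vf) = 0.22*0.47 + 0.38*0.53 = 0.3048

0.3048


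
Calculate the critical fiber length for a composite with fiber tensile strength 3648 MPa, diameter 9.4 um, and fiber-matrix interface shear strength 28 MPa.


Lc = sigma_f * d / (2 * tau_i) = 3648 * 9.4 / (2 * 28) = 612.3 um

612.3 um


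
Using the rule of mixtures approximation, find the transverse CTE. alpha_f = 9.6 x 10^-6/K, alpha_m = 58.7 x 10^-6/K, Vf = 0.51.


alpha_2 = alpha_f*Vf + alpha_m*(1-Vf) = 9.6*0.51 + 58.7*0.49 = 33.7 x 10^-6/K

33.7 x 10^-6/K


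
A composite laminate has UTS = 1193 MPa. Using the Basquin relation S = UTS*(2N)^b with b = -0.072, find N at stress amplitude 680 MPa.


N = 0.5 * (S/UTS)^(1/b) = 0.5 * (680/1193)^(1/-0.072) = 1229.3788 cycles

1229.3788 cycles


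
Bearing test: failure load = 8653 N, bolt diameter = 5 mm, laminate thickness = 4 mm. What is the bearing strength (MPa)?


sigma_br = F/(d*h) = 8653/(5*4) = 432.7 MPa

432.7 MPa


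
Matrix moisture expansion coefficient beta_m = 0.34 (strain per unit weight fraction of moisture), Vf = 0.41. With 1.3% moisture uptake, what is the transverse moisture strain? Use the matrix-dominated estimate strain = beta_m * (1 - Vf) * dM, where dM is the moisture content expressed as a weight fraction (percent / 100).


dM = 1.3/100 = 0.013
strain = beta_m * (1-Vf) * dM = 0.34 * 0.59 * 0.013 = 0.0026078

0.0026078


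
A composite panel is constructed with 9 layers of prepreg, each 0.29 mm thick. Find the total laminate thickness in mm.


h = n * t_ply = 9 * 0.29 = 2.61 mm

2.61 mm


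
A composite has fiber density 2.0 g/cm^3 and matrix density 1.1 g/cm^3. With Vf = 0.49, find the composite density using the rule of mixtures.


rho_c = rho_f*Vf + rho_m*(1-Vf) = 2.0*0.49 + 1.1*0.51 = 1.541 g/cm^3

1.541 g/cm^3


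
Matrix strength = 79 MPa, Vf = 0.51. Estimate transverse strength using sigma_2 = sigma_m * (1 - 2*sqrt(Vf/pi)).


factor = 1 - 2*sqrt(0.51/pi) = 0.1942
sigma_2 = 79 * 0.1942 = 15.34 MPa

15.34 MPa


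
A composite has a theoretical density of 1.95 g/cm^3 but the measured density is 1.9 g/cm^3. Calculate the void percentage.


Void% = (rho_theo - rho_actual)/rho_theo * 100 = (1.95 - 1.9)/1.95 * 100 = 2.56%

2.56%


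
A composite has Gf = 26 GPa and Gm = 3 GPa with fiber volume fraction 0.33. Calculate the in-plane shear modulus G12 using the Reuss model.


1/G12 = Vf/Gf + (1-Vf)/Gm = 0.33/26 + 0.67/3
G12 = 4.24 GPa

4.24 GPa


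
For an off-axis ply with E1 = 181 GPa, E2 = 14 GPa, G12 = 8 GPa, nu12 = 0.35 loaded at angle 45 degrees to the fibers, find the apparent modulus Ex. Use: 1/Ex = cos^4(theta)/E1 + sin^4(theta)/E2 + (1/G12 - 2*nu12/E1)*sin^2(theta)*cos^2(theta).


cos^4(45) = 0.25, sin^4(45) = 0.25, sin^2(45)*cos^2(45) = 0.25
1/G12 - 2*nu12/E1 = 1/8 - 2*0.35/181 = 0.121133 GPa^-1
1/Ex = 0.25/181 + 0.25/14 + 0.121133*0.25 = 0.0495215 GPa^-1
Ex = 20.19 GPa

20.19 GPa


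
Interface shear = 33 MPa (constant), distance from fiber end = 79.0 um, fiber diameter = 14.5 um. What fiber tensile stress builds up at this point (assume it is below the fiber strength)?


Force balance: sigma_f * (pi*d^2/4) = tau * (pi*d) * x  ->  sigma_f = 4 * tau * x / d
sigma_f = 4 * 33 * 79.0 / 14.5 = 719.2 MPa

719.2 MPa


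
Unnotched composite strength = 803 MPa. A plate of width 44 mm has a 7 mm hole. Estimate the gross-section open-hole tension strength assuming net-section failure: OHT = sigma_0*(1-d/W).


OHT = sigma_0*(1-d/W) = 803*(1-7/44) = 675.3 MPa

675.3 MPa


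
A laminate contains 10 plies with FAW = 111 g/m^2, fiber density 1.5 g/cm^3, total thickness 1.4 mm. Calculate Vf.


Vf = n * FAW / (rho_f * h * 1000) = 10 * 111 / (1.5 * 1.4 * 1000) = 0.5286

0.5286


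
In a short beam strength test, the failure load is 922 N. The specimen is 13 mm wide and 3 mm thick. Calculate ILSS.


ILSS = 3F/(4bh) = 3*922/(4*13*3) = 17.73 MPa

17.73 MPa


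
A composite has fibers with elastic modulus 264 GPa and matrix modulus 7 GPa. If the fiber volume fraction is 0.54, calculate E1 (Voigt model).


E1 = Ef*Vf + Em*(1-Vf) = 264*0.54 + 7*0.46 = 145.78 GPa

145.78 GPa


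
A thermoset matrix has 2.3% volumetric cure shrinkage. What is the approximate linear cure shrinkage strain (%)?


Linear shrinkage ≈ vol_shrink/3 = 2.3/3 = 0.767%

0.767%


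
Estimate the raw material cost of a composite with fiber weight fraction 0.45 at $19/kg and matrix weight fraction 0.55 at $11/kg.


Cost = cost_f*Wf + cost_m*Wm = 19*0.45 + 11*0.55 = $14.6/kg

$14.6/kg


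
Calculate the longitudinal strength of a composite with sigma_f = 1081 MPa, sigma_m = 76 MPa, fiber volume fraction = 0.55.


sigma_1 = sigma_f*Vf + sigma_m*(1-Vf) = 1081*0.55 + 76*0.45 = 628.8 MPa

628.8 MPa


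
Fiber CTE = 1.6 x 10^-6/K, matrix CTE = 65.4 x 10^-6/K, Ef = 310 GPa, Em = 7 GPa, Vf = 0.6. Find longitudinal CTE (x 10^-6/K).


E1 = Ef*Vf + Em*(1-Vf) = 188.8
alpha_1 = (alpha_f*Ef*Vf + alpha_m*Em*(1-Vf))/E1 = 2.55 x 10^-6/K

2.55 x 10^-6/K


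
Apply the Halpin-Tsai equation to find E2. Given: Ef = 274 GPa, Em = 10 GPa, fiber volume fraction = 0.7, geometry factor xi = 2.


eta = (Ef/Em - 1)/(Ef/Em + xi) = (27.4 - 1)/(27.4 + 2) = 0.898
E2 = Em*(1+xi*eta*Vf)/(1-eta*Vf) = 60.77 GPa

60.77 GPa


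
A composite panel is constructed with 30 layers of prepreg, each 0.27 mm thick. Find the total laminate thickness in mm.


h = n * t_ply = 30 * 0.27 = 8.1 mm

8.1 mm


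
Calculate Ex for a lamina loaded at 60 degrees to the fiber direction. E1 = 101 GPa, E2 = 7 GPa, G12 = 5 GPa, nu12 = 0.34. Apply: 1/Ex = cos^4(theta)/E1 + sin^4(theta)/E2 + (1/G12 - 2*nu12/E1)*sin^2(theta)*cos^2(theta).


cos^4(60) = 0.0625, sin^4(60) = 0.5625, sin^2(60)*cos^2(60) = 0.1875
1/G12 - 2*nu12/E1 = 1/5 - 2*0.34/101 = 0.193267 GPa^-1
1/Ex = 0.0625/101 + 0.5625/7 + 0.193267*0.1875 = 0.1172136 GPa^-1
Ex = 8.53 GPa

8.53 GPa


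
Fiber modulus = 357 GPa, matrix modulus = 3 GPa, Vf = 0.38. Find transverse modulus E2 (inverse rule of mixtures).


1/E2 = Vf/Ef + (1-Vf)/Em = 0.38/357 + 0.62/3
E2 = 4.81 GPa

4.81 GPa


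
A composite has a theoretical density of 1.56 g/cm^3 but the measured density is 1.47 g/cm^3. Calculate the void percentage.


Void% = (rho_theo - rho_actual)/rho_theo * 100 = (1.56 - 1.47)/1.56 * 100 = 5.77%

5.77%


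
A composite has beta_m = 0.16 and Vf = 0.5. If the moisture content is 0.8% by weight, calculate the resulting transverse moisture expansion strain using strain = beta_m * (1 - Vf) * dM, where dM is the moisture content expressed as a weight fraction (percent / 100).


dM = 0.8/100 = 0.008
strain = beta_m * (1-Vf) * dM = 0.16 * 0.5 * 0.008 = 0.00064

0.00064


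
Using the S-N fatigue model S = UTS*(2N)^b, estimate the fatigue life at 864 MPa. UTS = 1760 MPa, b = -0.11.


N = 0.5 * (S/UTS)^(1/b) = 0.5 * (864/1760)^(1/-0.11) = 322.1448 cycles

322.1448 cycles


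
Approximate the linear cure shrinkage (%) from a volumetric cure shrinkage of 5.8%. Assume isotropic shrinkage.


Linear shrinkage ≈ vol_shrink/3 = 5.8/3 = 1.933%

1.933%


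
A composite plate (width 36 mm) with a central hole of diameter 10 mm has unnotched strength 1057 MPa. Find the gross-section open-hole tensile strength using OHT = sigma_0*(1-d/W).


OHT = sigma_0*(1-d/W) = 1057*(1-10/36) = 763.4 MPa

763.4 MPa


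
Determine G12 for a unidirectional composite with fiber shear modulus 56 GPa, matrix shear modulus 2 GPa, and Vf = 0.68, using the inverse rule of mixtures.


1/G12 = Vf/Gf + (1-Vf)/Gm = 0.68/56 + 0.32/2
G12 = 5.81 GPa

5.81 GPa


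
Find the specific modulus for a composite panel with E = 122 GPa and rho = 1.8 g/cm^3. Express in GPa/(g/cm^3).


Specific stiffness = E/rho = 122/1.8 = 67.8 GPa/(g/cm^3)

67.8 GPa/(g/cm^3)


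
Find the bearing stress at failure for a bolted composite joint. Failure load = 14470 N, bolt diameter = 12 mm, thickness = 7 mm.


sigma_br = F/(d*h) = 14470/(12*7) = 172.3 MPa

172.3 MPa


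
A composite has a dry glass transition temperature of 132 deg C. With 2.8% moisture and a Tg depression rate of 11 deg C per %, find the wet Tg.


Tg_wet = Tg_dry - k*moisture = 132 - 11*2.8 = 101.2 deg C

101.2 deg C


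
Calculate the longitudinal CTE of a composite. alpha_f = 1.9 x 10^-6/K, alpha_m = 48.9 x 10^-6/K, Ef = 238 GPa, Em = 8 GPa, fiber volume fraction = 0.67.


E1 = Ef*Vf + Em*(1-Vf) = 162.1
alpha_1 = (alpha_f*Ef*Vf + alpha_m*Em*(1-Vf))/E1 = 2.67 x 10^-6/K

2.67 x 10^-6/K


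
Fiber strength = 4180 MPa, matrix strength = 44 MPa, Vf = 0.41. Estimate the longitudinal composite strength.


sigma_1 = sigma_f*Vf + sigma_m*(1-Vf) = 4180*0.41 + 44*0.59 = 1739.8 MPa

1739.8 MPa


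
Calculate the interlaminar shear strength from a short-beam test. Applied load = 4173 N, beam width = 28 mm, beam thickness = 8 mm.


ILSS = 3F/(4bh) = 3*4173/(4*28*8) = 13.97 MPa

13.97 MPa


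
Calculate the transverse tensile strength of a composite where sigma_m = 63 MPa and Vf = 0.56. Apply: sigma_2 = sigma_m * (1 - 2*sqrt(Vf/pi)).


factor = 1 - 2*sqrt(0.56/pi) = 0.1556
sigma_2 = 63 * 0.1556 = 9.8 MPa

9.8 MPa
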